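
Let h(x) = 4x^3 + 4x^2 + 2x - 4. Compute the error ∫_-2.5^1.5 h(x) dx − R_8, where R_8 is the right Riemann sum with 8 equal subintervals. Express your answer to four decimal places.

Exact integral: ∫_-2.5^1.5 h(x) dx ≈ -28.666667.
R_8 = -12.
Error ≈ -28.666667 − (-12) ≈ -16.6667.

-16.6667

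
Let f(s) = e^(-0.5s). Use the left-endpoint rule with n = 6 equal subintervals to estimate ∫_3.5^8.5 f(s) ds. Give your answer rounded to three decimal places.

Δs = (8.5 − 3.5)/6 = 5/6.
Left endpoints: 3.5, 13/3, 31/6, 6, 41/6, 23/3.
f(3.5) ≈ 0.174, f(13/3) ≈ 0.115, f(31/6) ≈ 0.076, f(6) ≈ 0.050, f(41/6) ≈ 0.033, f(23/3) ≈ 0.022.
Sum = Δs · [f(3.5) + f(13/3) + f(31/6) + ...].
Sum ≈ 0.390.

0.390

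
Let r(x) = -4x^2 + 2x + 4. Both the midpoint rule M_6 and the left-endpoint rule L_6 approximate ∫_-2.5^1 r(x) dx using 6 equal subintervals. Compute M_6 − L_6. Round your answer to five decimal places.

9.35764

M_6 ≈ -13.0196759.
L_6 ≈ -22.3773148.
M_6 − L_6 ≈ 9.35764.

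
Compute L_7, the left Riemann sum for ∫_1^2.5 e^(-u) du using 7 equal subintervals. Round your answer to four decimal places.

Δu = (2.5 − 1)/7 = 3/14.
Left endpoints: 1, 17/14, 10/7, 23/14, 13/7, 29/14, 16/7.
f(1) ≈ 0.3679, f(17/14) ≈ 0.2969, f(10/7) ≈ 0.2397, f(23/14) ≈ 0.1934, f(13/7) ≈ 0.1561, f(29/14) ≈ 0.1260, f(16/7) ≈ 0.1017.
Sum = Δu · [f(1) + f(17/14) + f(10/7) + ...].
Sum ≈ 0.3175.

0.3175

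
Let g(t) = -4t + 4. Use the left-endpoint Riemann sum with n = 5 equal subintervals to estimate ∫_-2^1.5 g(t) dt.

22.4

Δt = (1.5 − (-2))/5 = 0.7.
Left endpoints: -2, -1.3, -0.6, 0.1, 0.8.
g(-2) = 12, g(-1.3) = 9.2, g(-0.6) = 6.4, g(0.1) = 3.6, g(0.8) = 0.8.
Sum = Δt · [g(-2) + g(-1.3) + g(-0.6) + g(0.1) + g(0.8)].
Sum = 22.4.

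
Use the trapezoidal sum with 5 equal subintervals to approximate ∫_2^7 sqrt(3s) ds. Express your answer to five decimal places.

18.09576

Δs = (7 − 2)/5 = 1.
f(2) ≈ 2.44949, f(3) ≈ 3.00000, f(4) ≈ 3.46410, f(5) ≈ 3.87298, f(6) ≈ 4.24264, f(7) ≈ 4.58258.
T_5 = (Δs/2)·[f(s_0) + 2f(s_1) + ... + 2f(s_{4}) + f(s_5)].
Sum ≈ 18.09576.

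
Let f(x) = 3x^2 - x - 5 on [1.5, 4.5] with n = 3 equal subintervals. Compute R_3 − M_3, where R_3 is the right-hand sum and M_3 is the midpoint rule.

R_3 = 90.75.
M_3 = 63.
R_3 − M_3 = 27.75.

27.75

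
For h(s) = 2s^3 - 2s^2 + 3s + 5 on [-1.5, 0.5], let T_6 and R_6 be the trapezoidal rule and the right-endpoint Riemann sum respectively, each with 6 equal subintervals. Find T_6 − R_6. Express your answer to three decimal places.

-2.833

T_6 ≈ 1.98148.
R_6 ≈ 4.81481.
T_6 − R_6 ≈ -2.833.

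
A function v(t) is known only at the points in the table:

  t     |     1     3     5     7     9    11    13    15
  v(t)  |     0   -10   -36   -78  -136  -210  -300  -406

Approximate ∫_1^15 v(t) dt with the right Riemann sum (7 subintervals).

Δt = 2.
Sum = 2·[(-10) + (-36) + (-78) + (-136) + (-210) + (-300) + (-406)] = -2352.

-2352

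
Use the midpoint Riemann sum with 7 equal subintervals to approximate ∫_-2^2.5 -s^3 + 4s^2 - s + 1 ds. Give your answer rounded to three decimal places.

28.606

Δs = (2.5 − (-2))/7 = 9/14.
Midpoints: -47/28, -29/28, -11/28, 0.25, 25/28, 43/28, 61/28.
f(-47/28) = 410031/21952, f(-29/28) = 163269/21952, f(-11/28) = 45459/21952, f(0.25) = 0.984375, f(25/28) = 56727/21952, f(43/28) = 115821/21952, f(61/28) = 163899/21952.
Sum = Δs · [f(-47/28) + f(-29/28) + f(-11/28) + ...].
Sum ≈ 28.606.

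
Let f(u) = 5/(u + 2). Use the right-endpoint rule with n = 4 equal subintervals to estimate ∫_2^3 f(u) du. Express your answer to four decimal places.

Δu = (3 − 2)/4 = 0.25.
Right endpoints: 2.25, 2.5, 2.75, 3.
f(2.25) = 20/17, f(2.5) = 10/9, f(2.75) = 20/19, f(3) = 1.
Sum = Δu · [f(2.25) + f(2.5) + f(2.75) + f(3)].
Sum ≈ 1.0851.

1.0851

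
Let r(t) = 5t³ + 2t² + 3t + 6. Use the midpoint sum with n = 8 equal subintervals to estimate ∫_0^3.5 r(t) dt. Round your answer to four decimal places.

Δt = (3.5 − 0)/8 = 0.4375.
Midpoints: 0.21875, 0.65625, 1.09375, 1.53125, 1.96875, 2.40625, 2.84375, 3.28125.
r(0.21875) = 222963/32768, r(0.65625) = 335649/32768, r(1.09375) = 596903/32768, r(1.53125) = 1089045/32768, r(1.96875) = 1894395/32768, r(2.40625) = 3095273/32768, r(2.84375) = 4773999/32768, r(3.28125) = 7012893/32768.
Sum = Δt · [r(0.21875) + r(0.65625) + r(1.09375) + ...].
Sum ≈ 253.9594.

253.9594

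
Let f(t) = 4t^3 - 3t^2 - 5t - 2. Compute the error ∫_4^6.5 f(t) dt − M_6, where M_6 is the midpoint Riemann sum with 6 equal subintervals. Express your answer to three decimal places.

2.170

Exact integral: ∫_4^6.5 f(t) dt = 1247.8125.
M_6 ≈ 1245.64236.
Error ≈ 1247.8125 − 1245.64236 ≈ 2.170.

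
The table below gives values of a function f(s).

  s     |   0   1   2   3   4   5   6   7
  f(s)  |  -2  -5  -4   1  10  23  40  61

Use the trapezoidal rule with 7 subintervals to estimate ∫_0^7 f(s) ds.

94.5

Δs = 1.
T_7 = (1/2)·[(-2) + 2·(-5) + 2·(-4) + 2·1 + 2·10 + 2·23 + 2·40 + 61] = 94.5.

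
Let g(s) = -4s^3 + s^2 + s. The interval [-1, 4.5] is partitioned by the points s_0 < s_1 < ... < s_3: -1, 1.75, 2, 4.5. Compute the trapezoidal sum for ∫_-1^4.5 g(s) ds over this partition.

-479.875

Subinterval widths: 2.75, 0.25, 2.5.
g(-1) = 4, g(1.75) = -16.625, g(2) = -26, g(4.5) = -339.75.
On each subinterval the trapezoid contributes (Δs_i/2)·[g(s_{i-1}) + g(s_i)].
Sum = -479.875.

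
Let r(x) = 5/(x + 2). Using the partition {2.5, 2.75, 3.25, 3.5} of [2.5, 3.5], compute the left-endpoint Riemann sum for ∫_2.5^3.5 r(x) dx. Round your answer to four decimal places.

Subinterval widths: 0.25, 0.5, 0.25.
Left endpoints: 2.5, 2.75, 3.25.
r(2.5) = 10/9, r(2.75) = 20/19, r(3.25) = 20/21.
Sum = Σ Δx_i · r(x_i).
Sum ≈ 1.0422.

1.0422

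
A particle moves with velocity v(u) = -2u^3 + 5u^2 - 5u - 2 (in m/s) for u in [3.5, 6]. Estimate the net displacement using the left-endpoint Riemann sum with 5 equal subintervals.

Δu = (6 − 3.5)/5 = 0.5.
Left endpoints: 3.5, 4, 4.5, 5, 5.5.
v(3.5) = -44, v(4) = -70, v(4.5) = -105.5, v(5) = -152, v(5.5) = -211.
Sum = Δu · [v(3.5) + v(4) + v(4.5) + v(5) + v(5.5)].
Sum = -291.25.

-291.25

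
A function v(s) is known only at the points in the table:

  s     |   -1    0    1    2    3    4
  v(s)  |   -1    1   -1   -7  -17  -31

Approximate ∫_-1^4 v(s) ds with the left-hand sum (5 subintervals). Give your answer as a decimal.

Δs = 1.
Sum = 1·[(-1) + 1 + (-1) + (-7) + (-17)] = -25.

-25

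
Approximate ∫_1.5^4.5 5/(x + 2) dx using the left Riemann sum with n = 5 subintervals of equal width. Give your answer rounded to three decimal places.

Δx = (4.5 − 1.5)/5 = 0.6.
Left endpoints: 1.5, 2.1, 2.7, 3.3, 3.9.
f(1.5) = 10/7, f(2.1) = 50/41, f(2.7) = 50/47, f(3.3) = 50/53, f(3.9) = 50/59.
Sum = Δx · [f(1.5) + f(2.1) + f(2.7) + f(3.3) + f(3.9)].
Sum ≈ 3.302.

3.302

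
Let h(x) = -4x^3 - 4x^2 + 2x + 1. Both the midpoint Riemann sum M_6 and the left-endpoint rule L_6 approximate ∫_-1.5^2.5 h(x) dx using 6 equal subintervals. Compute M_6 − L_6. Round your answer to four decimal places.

M_6 ≈ -49.851852.
L_6 ≈ -26.296296.
M_6 − L_6 ≈ -23.5556.

-23.5556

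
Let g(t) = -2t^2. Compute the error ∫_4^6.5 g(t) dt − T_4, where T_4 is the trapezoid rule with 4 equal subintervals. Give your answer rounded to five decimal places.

0.32552

Exact integral: ∫_4^6.5 g(t) dt ≈ -140.4166667.
T_4 = -140.7421875.
Error ≈ -140.4166667 − (-140.7421875) ≈ 0.32552.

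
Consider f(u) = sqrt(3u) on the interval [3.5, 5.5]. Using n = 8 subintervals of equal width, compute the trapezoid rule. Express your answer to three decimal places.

Δu = (5.5 − 3.5)/8 = 0.25.
f(3.5) ≈ 3.240, f(3.75) ≈ 3.354, f(4) ≈ 3.464, f(4.25) ≈ 3.571, f(4.5) ≈ 3.674, f(4.75) ≈ 3.775, f(5) ≈ 3.873, f(5.25) ≈ 3.969, f(5.5) ≈ 4.062.
T_8 = (Δu/2)·[f(u_0) + 2f(u_1) + ... + 2f(u_{7}) + f(u_8)].
Sum ≈ 7.333.

7.333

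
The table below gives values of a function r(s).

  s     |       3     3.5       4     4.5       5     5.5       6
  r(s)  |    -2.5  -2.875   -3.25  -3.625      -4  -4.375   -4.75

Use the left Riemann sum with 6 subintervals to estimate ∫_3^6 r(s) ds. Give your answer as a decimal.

Δs = 0.5.
Sum = 0.5·[(-2.5) + (-2.875) + (-3.25) + (-3.625) + (-4) + (-4.375)] = -10.3125.

-10.3125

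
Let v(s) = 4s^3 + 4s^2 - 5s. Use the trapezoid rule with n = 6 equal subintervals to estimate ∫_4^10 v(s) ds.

Δs = (10 − 4)/6 = 1.
v(4) = 300, v(5) = 575, v(6) = 978, v(7) = 1533, v(8) = 2264, v(9) = 3195, v(10) = 4350.
T_6 = (Δs/2)·[v(s_0) + 2v(s_1) + ... + 2v(s_{5}) + v(s_6)].
Sum = 10870.

10870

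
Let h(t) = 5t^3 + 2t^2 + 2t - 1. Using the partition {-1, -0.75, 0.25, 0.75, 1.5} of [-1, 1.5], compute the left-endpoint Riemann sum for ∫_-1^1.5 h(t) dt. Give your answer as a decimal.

-2.33203125

Subinterval widths: 0.25, 1, 0.5, 0.75.
Left endpoints: -1, -0.75, 0.25, 0.75.
h(-1) = -6, h(-0.75) = -3.484375, h(0.25) = -0.296875, h(0.75) = 3.734375.
Sum = Σ Δt_i · h(t_i).
Sum = -2.33203125.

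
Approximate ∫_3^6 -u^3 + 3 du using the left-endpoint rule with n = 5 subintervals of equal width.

-240.48

Δu = (6 − 3)/5 = 0.6.
Left endpoints: 3, 3.6, 4.2, 4.8, 5.4.
f(3) = -24, f(3.6) = -43.656, f(4.2) = -71.088, f(4.8) = -107.592, f(5.4) = -154.464.
Sum = Δu · [f(3) + f(3.6) + f(4.2) + f(4.8) + f(5.4)].
Sum = -240.48.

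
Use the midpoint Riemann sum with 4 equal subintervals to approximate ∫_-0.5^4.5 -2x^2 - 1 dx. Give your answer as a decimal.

-64.53125

Δx = (4.5 − (-0.5))/4 = 1.25.
Midpoints: 0.125, 1.375, 2.625, 3.875.
f(0.125) = -1.03125, f(1.375) = -4.78125, f(2.625) = -14.78125, f(3.875) = -31.03125.
Sum = Δx · [f(0.125) + f(1.375) + f(2.625) + f(3.875)].
Sum = -64.53125.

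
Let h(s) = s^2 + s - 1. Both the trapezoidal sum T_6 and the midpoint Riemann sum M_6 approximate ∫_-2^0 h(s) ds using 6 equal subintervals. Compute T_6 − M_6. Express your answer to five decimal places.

T_6 ≈ -1.2962963.
M_6 ≈ -1.3518519.
T_6 − M_6 ≈ 0.05556.

0.05556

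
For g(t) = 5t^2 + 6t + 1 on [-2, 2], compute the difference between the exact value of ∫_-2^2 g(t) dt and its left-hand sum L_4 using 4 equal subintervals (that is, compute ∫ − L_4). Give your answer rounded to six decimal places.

8.666667

Exact integral: ∫_-2^2 g(t) dt ≈ 30.66666667.
L_4 = 22.
Error ≈ 30.66666667 − 22 ≈ 8.666667.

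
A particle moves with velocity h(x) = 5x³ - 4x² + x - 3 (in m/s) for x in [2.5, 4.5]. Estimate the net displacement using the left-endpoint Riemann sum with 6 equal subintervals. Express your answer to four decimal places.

311.9630

Δx = (4.5 − 2.5)/6 = 1/3.
Left endpoints: 2.5, 17/6, 19/6, 3.5, 23/6, 25/6.
h(2.5) = 52.625, h(17/6) = 17593/216, h(19/6) = 25667/216, h(3.5) = 165.875, h(23/6) = 48319/216, h(25/6) = 63377/216.
Sum = Δx · [h(2.5) + h(17/6) + h(19/6) + ...].
Sum ≈ 311.9630.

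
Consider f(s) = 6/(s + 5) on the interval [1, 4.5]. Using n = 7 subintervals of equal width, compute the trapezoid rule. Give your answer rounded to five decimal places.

Δs = (4.5 − 1)/7 = 0.5.
f(1) = 1, f(1.5) = 12/13, f(2) = 6/7, f(2.5) = 0.8, f(3) = 0.75, f(3.5) = 12/17, f(4) = 2/3, f(4.5) = 12/19.
T_7 = (Δs/2)·[f(s_0) + 2f(s_1) + ... + 2f(s_{6}) + f(s_7)].
Sum ≈ 2.75928.

2.75928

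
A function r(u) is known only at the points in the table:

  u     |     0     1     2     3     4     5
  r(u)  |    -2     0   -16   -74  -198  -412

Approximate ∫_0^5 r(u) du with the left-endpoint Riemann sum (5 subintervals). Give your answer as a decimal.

Δu = 1.
Sum = 1·[(-2) + 0 + (-16) + (-74) + (-198)] = -290.

-290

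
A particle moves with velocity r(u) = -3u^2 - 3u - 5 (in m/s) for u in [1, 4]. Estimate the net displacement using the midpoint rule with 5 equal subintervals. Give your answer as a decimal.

Δu = (4 − 1)/5 = 0.6.
Midpoints: 1.3, 1.9, 2.5, 3.1, 3.7.
r(1.3) = -13.97, r(1.9) = -21.53, r(2.5) = -31.25, r(3.1) = -43.13, r(3.7) = -57.17.
Sum = Δu · [r(1.3) + r(1.9) + r(2.5) + r(3.1) + r(3.7)].
Sum = -100.23.

-100.23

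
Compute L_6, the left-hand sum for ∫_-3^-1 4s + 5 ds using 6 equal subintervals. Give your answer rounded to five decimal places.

Δs = (-1 − (-3))/6 = 1/3.
Left endpoints: -3, -8/3, -7/3, -2, -5/3, -4/3.
f(-3) = -7, f(-8/3) = -17/3, f(-7/3) = -13/3, f(-2) = -3, f(-5/3) = -5/3, f(-4/3) = -1/3.
Sum = Δs · [f(-3) + f(-8/3) + f(-7/3) + ...].
Sum ≈ -7.33333.

-7.33333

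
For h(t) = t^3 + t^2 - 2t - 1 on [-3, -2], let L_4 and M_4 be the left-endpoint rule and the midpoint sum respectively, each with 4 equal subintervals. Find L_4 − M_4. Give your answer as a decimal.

L_4 = -7.484375.
M_4 = -5.8828125.
L_4 − M_4 = -1.6015625.

-1.6015625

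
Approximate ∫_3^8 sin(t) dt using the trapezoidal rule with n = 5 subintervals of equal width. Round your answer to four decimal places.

-0.7729

Δt = (8 − 3)/5 = 1.
f(3) ≈ 0.1411, f(4) ≈ -0.7568, f(5) ≈ -0.9589, f(6) ≈ -0.2794, f(7) ≈ 0.6570, f(8) ≈ 0.9894.
T_5 = (Δt/2)·[f(t_0) + 2f(t_1) + ... + 2f(t_{4}) + f(t_5)].
Sum ≈ -0.7729.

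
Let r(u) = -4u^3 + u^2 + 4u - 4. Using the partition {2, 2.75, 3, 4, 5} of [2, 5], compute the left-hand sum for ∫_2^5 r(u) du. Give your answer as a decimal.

-354.15625

Subinterval widths: 0.75, 0.25, 1, 1.
Left endpoints: 2, 2.75, 3, 4.
r(2) = -24, r(2.75) = -68.625, r(3) = -91, r(4) = -228.
Sum = Σ Δu_i · r(u_i).
Sum = -354.15625.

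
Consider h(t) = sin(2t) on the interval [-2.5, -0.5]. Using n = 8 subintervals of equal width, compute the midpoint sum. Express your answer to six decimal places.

Δt = (-0.5 − (-2.5))/8 = 0.25.
Midpoints: -2.375, -2.125, -1.875, -1.625, -1.375, -1.125, -0.875, -0.625.
h(-2.375) ≈ 0.999293, h(-2.125) ≈ 0.894989, h(-1.875) ≈ 0.571561, h(-1.625) ≈ 0.108195, h(-1.375) ≈ -0.381661, h(-1.125) ≈ -0.778073, h(-0.875) ≈ -0.983986, h(-0.625) ≈ -0.948985.
Sum = Δt · [h(-2.375) + h(-2.125) + h(-1.875) + ...].
Sum ≈ -0.129667.

-0.129667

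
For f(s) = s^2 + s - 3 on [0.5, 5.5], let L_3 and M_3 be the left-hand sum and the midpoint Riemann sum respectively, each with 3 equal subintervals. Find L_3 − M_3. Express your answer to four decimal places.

-25.6944

L_3 ≈ 28.564815.
M_3 ≈ 54.259259.
L_3 − M_3 ≈ -25.6944.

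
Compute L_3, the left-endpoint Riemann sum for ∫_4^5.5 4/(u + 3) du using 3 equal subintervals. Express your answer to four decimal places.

Δu = (5.5 − 4)/3 = 0.5.
Left endpoints: 4, 4.5, 5.
f(4) = 4/7, f(4.5) = 8/15, f(5) = 0.5.
Sum = Δu · [f(4) + f(4.5) + f(5)].
Sum ≈ 0.8024.

0.8024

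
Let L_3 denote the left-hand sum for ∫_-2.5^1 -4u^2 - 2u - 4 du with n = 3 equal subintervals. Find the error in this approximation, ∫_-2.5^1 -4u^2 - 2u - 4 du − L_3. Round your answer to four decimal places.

Exact integral: ∫_-2.5^1 f(u) du ≈ -30.916667.
L_3 ≈ -42.259259.
Error ≈ -30.916667 − (-42.259259) ≈ 11.3426.

11.3426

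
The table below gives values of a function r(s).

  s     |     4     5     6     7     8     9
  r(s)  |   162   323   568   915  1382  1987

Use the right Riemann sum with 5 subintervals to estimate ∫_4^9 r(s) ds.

Δs = 1.
Sum = 1·[323 + 568 + 915 + 1382 + 1987] = 5175.

5175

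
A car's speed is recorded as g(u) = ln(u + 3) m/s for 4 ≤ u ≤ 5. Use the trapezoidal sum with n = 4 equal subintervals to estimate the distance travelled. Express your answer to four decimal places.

Δu = (5 − 4)/4 = 0.25.
g(4) ≈ 1.9459, g(4.25) ≈ 1.9810, g(4.5) ≈ 2.0149, g(4.75) ≈ 2.0477, g(5) ≈ 2.0794.
T_4 = (Δu/2)·[g(u_0) + 2g(u_1) + 2g(u_2) + 2g(u_3) + g(u_4)].
Sum ≈ 2.0141.

2.0141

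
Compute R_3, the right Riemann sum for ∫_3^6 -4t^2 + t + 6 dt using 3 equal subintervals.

Δt = (6 − 3)/3 = 1.
Right endpoints: 4, 5, 6.
f(4) = -54, f(5) = -89, f(6) = -132.
Sum = Δt · [f(4) + f(5) + f(6)].
Sum = -275.

-275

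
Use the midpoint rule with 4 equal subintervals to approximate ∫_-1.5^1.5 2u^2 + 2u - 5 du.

-10.78125

Δu = (1.5 − (-1.5))/4 = 0.75.
Midpoints: -1.125, -0.375, 0.375, 1.125.
f(-1.125) = -4.71875, f(-0.375) = -5.46875, f(0.375) = -3.96875, f(1.125) = -0.21875.
Sum = Δu · [f(-1.125) + f(-0.375) + f(0.375) + f(1.125)].
Sum = -10.78125.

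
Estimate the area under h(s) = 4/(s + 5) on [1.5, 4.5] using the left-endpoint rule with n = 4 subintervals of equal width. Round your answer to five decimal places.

1.59319

Δs = (4.5 − 1.5)/4 = 0.75.
Left endpoints: 1.5, 2.25, 3, 3.75.
h(1.5) = 8/13, h(2.25) = 16/29, h(3) = 0.5, h(3.75) = 16/35.
Sum = Δs · [h(1.5) + h(2.25) + h(3) + h(3.75)].
Sum ≈ 1.59319.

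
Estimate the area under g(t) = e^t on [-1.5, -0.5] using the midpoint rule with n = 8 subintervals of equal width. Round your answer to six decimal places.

Δt = (-0.5 − (-1.5))/8 = 0.125.
Midpoints: -1.4375, -1.3125, -1.1875, -1.0625, -0.9375, -0.8125, -0.6875, -0.5625.
g(-1.4375) ≈ 0.237521, g(-1.3125) ≈ 0.269146, g(-1.1875) ≈ 0.304983, g(-1.0625) ≈ 0.345591, g(-0.9375) ≈ 0.391606, g(-0.8125) ≈ 0.443747, g(-0.6875) ≈ 0.502832, g(-0.5625) ≈ 0.569783.
Sum = Δt · [g(-1.4375) + g(-1.3125) + g(-1.1875) + ...].
Sum ≈ 0.383151.

0.383151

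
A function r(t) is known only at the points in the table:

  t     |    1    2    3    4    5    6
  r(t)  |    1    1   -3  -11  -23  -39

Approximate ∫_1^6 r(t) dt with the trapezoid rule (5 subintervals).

-55

Δt = 1.
T_5 = (1/2)·[1 + 2·1 + 2·(-3) + 2·(-11) + 2·(-23) + (-39)] = -55.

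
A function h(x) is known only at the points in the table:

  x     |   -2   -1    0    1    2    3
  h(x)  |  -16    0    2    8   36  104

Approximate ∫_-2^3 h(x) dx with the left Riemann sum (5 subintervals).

Δx = 1.
Sum = 1·[(-16) + 0 + 2 + 8 + 36] = 30.

30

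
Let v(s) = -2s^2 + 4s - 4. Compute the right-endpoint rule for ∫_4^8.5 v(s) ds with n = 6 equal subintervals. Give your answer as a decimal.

-308.53125

Δs = (8.5 − 4)/6 = 0.75.
Right endpoints: 4.75, 5.5, 6.25, 7, 7.75, 8.5.
v(4.75) = -30.125, v(5.5) = -42.5, v(6.25) = -57.125, v(7) = -74, v(7.75) = -93.125, v(8.5) = -114.5.
Sum = Δs · [v(4.75) + v(5.5) + v(6.25) + ...].
Sum = -308.53125.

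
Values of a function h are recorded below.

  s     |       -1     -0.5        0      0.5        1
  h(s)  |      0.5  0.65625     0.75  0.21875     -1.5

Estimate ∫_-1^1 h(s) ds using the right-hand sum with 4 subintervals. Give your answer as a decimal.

0.0625

Δs = 0.5.
Sum = 0.5·[0.65625 + 0.75 + 0.21875 + (-1.5)] = 0.0625.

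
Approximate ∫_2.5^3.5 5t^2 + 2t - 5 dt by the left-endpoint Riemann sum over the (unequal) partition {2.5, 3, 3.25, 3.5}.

Subinterval widths: 0.5, 0.25, 0.25.
Left endpoints: 2.5, 3, 3.25.
f(2.5) = 31.25, f(3) = 46, f(3.25) = 54.3125.
Sum = Σ Δt_i · f(t_i).
Sum = 40.703125.

40.703125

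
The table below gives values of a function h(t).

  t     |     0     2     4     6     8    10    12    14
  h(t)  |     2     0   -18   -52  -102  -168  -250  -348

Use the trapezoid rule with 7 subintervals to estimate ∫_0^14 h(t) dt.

-1526

Δt = 2.
T_7 = (2/2)·[2 + 2·0 + 2·(-18) + 2·(-52) + 2·(-102) + 2·(-168) + 2·(-250) + (-348)] = -1526.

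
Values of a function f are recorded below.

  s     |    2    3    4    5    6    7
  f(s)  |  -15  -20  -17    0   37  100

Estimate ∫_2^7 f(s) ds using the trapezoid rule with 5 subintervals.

Δs = 1.
T_5 = (1/2)·[(-15) + 2·(-20) + 2·(-17) + 2·0 + 2·37 + 100] = 42.5.

42.5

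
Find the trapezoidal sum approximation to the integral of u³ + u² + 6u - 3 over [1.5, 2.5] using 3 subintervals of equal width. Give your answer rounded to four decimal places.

Δu = (2.5 − 1.5)/3 = 1/3.
f(1.5) = 11.625, f(11/6) = 3785/216, f(13/6) = 5371/216, f(2.5) = 33.875.
T_3 = (Δu/2)·[f(u_0) + 2f(u_1) + 2f(u_2) + f(u_3)].
Sum ≈ 21.7130.

21.7130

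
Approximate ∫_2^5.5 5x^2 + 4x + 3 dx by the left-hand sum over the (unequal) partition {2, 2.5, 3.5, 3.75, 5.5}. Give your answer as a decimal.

233.859375

Subinterval widths: 0.5, 1, 0.25, 1.75.
Left endpoints: 2, 2.5, 3.5, 3.75.
f(2) = 31, f(2.5) = 44.25, f(3.5) = 78.25, f(3.75) = 88.3125.
Sum = Σ Δx_i · f(x_i).
Sum = 233.859375.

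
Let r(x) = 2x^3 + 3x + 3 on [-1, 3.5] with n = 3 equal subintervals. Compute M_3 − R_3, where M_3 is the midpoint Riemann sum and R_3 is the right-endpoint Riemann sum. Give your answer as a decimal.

M_3 = 98.578125.
R_3 = 193.5.
M_3 − R_3 = -94.921875.

-94.921875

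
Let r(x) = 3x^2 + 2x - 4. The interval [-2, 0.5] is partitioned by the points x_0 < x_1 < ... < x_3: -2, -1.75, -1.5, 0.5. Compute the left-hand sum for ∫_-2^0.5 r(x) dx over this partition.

Subinterval widths: 0.25, 0.25, 2.
Left endpoints: -2, -1.75, -1.5.
r(-2) = 4, r(-1.75) = 1.6875, r(-1.5) = -0.25.
Sum = Σ Δx_i · r(x_i).
Sum = 0.921875.

0.921875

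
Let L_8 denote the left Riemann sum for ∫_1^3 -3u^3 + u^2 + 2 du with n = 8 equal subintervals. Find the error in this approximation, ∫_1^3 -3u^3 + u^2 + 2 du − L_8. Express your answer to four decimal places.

Exact integral: ∫_1^3 f(u) du ≈ -47.333333.
L_8 = -38.9375.
Error ≈ -47.333333 − (-38.9375) ≈ -8.3958.

-8.3958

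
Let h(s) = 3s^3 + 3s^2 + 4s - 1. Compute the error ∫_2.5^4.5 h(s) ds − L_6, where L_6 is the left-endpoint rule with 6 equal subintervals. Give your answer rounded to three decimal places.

Exact integral: ∫_2.5^4.5 h(s) ds = 379.75.
L_6 ≈ 334.94444.
Error ≈ 379.75 − 334.94444 ≈ 44.806.

44.806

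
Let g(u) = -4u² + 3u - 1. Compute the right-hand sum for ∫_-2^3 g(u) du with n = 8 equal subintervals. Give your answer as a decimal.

-47.03125

Δu = (3 − (-2))/8 = 0.625.
Right endpoints: -1.375, -0.75, -0.125, 0.5, 1.125, 1.75, 2.375, 3.
g(-1.375) = -12.6875, g(-0.75) = -5.5, g(-0.125) = -1.4375, g(0.5) = -0.5, g(1.125) = -2.6875, g(1.75) = -8, g(2.375) = -16.4375, g(3) = -28.
Sum = Δu · [g(-1.375) + g(-0.75) + g(-0.125) + ...].
Sum = -47.03125.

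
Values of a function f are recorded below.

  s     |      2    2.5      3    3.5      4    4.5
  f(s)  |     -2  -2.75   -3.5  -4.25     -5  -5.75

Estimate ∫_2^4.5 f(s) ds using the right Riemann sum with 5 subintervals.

-10.625

Δs = 0.5.
Sum = 0.5·[(-2.75) + (-3.5) + (-4.25) + (-5) + (-5.75)] = -10.625.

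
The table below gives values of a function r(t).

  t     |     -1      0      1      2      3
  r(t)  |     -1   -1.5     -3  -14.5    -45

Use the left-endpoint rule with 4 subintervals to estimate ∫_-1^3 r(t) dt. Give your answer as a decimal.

-20

Δt = 1.
Sum = 1·[(-1) + (-1.5) + (-3) + (-14.5)] = -20.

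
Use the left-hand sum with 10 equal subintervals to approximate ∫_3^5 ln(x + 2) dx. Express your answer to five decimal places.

Δx = (5 − 3)/10 = 0.2.
Left endpoints: 3, 3.2, 3.4, 3.6, 3.8, 4, 4.2, 4.4, 4.6, 4.8.
f(3) ≈ 1.60944, f(3.2) ≈ 1.64866, f(3.4) ≈ 1.68640, f(3.6) ≈ 1.72277, f(3.8) ≈ 1.75786, f(4) ≈ 1.79176, f(4.2) ≈ 1.82455, f(4.4) ≈ 1.85630, f(4.6) ≈ 1.88707, f(4.8) ≈ 1.91692.
Sum = Δx · [f(3) + f(3.2) + f(3.4) + ...].
Sum ≈ 3.54034.

3.54034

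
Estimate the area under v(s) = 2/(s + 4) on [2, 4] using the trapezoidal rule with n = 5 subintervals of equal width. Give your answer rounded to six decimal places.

Δs = (4 − 2)/5 = 0.4.
v(2) = 1/3, v(2.4) = 0.3125, v(2.8) = 5/17, v(3.2) = 5/18, v(3.6) = 5/19, v(4) = 0.25.
T_5 = (Δs/2)·[v(s_0) + 2v(s_1) + ... + 2v(s_{4}) + v(s_5)].
Sum ≈ 0.575688.

0.575688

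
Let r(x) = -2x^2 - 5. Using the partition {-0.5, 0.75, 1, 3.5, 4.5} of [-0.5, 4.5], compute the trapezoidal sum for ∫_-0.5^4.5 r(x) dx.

-92.03125

Subinterval widths: 1.25, 0.25, 2.5, 1.
r(-0.5) = -5.5, r(0.75) = -6.125, r(1) = -7, r(3.5) = -29.5, r(4.5) = -45.5.
On each subinterval the trapezoid contributes (Δx_i/2)·[r(x_{i-1}) + r(x_i)].
Sum = -92.03125.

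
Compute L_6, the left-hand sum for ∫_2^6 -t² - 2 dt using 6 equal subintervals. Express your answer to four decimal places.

-66.9630

Δt = (6 − 2)/6 = 2/3.
Left endpoints: 2, 8/3, 10/3, 4, 14/3, 16/3.
f(2) = -6, f(8/3) = -82/9, f(10/3) = -118/9, f(4) = -18, f(14/3) = -214/9, f(16/3) = -274/9.
Sum = Δt · [f(2) + f(8/3) + f(10/3) + ...].
Sum ≈ -66.9630.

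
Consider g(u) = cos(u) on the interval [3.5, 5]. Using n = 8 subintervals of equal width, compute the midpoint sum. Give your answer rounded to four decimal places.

-0.6090

Δu = (5 − 3.5)/8 = 0.1875.
Midpoints: 3.59375, 3.78125, 3.96875, 4.15625, 4.34375, 4.53125, 4.71875, 4.90625.
g(3.59375) ≈ -0.8995, g(3.78125) ≈ -0.8023, g(3.96875) ≈ -0.6770, g(4.15625) ≈ -0.5279, g(4.34375) ≈ -0.3603, g(4.53125) ≈ -0.1802, g(4.71875) ≈ 0.0064, g(4.90625) ≈ 0.1926.
Sum = Δu · [g(3.59375) + g(3.78125) + g(3.96875) + ...].
Sum ≈ -0.6090.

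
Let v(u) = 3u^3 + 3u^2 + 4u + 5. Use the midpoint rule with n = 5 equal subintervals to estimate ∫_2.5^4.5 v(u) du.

390.83

Δu = (4.5 − 2.5)/5 = 0.4.
Midpoints: 2.7, 3.1, 3.5, 3.9, 4.3.
v(2.7) = 96.719, v(3.1) = 135.603, v(3.5) = 184.375, v(3.9) = 244.187, v(4.3) = 316.191.
Sum = Δu · [v(2.7) + v(3.1) + v(3.5) + v(3.9) + v(4.3)].
Sum = 390.83.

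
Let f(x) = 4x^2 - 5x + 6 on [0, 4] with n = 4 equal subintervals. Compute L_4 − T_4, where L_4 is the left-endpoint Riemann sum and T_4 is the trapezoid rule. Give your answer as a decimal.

L_4 = 50.
T_4 = 72.
L_4 − T_4 = -22.

-22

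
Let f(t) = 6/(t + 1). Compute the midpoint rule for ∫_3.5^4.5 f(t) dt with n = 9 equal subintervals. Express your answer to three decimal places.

Δt = (4.5 − 3.5)/9 = 1/9.
Midpoints: 32/9, 11/3, 34/9, 35/9, 4, 37/9, 38/9, 13/3, 40/9.
f(32/9) = 54/41, f(11/3) = 9/7, f(34/9) = 54/43, f(35/9) = 27/22, f(4) = 1.2, f(37/9) = 27/23, f(38/9) = 54/47, f(13/3) = 1.125, f(40/9) = 54/49.
Sum = Δt · [f(32/9) + f(11/3) + f(34/9) + ...].
Sum ≈ 1.204.

1.204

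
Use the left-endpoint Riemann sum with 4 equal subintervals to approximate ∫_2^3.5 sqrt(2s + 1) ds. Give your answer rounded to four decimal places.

Δs = (3.5 − 2)/4 = 0.375.
Left endpoints: 2, 2.375, 2.75, 3.125.
f(2) ≈ 2.2361, f(2.375) ≈ 2.3979, f(2.75) ≈ 2.5495, f(3.125) ≈ 2.6926.
Sum = Δs · [f(2) + f(2.375) + f(2.75) + f(3.125)].
Sum ≈ 3.7035.

3.7035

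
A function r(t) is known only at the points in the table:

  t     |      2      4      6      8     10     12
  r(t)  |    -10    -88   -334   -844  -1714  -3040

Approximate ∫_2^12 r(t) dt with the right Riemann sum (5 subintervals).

-12040

Δt = 2.
Sum = 2·[(-88) + (-334) + (-844) + (-1714) + (-3040)] = -12040.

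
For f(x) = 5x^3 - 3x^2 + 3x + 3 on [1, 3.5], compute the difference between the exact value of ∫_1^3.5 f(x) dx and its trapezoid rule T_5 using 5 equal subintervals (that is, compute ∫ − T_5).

Exact integral: ∫_1^3.5 f(x) dx = 168.828125.
T_5 = 172.03125.
Error = 168.828125 − 172.03125 = -3.203125.

-3.203125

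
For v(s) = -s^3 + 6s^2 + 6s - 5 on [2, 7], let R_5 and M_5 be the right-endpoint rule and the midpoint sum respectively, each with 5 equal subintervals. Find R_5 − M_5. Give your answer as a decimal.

-26.875

R_5 = 160.
M_5 = 186.875.
R_5 − M_5 = -26.875.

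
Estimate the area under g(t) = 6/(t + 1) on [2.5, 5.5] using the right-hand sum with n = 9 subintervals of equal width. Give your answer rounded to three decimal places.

Δt = (5.5 − 2.5)/9 = 1/3.
Right endpoints: 17/6, 19/6, 3.5, 23/6, 25/6, 4.5, 29/6, 31/6, 5.5.
g(17/6) = 36/23, g(19/6) = 1.44, g(3.5) = 4/3, g(23/6) = 36/29, g(25/6) = 36/31, g(4.5) = 12/11, g(29/6) = 36/35, g(31/6) = 36/37, g(5.5) = 12/13.
Sum = Δt · [g(17/6) + g(19/6) + g(3.5) + ...].
Sum ≈ 3.586.

3.586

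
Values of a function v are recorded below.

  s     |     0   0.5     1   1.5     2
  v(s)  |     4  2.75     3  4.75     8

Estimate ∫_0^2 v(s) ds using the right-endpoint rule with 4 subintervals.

9.25

Δs = 0.5.
Sum = 0.5·[2.75 + 3 + 4.75 + 8] = 9.25.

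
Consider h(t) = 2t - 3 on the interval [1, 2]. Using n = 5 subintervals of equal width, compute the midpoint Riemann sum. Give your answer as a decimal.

0

Δt = (2 − 1)/5 = 0.2.
Midpoints: 1.1, 1.3, 1.5, 1.7, 1.9.
h(1.1) = -0.8, h(1.3) = -0.4, h(1.5) = 0, h(1.7) = 0.4, h(1.9) = 0.8.
Sum = Δt · [h(1.1) + h(1.3) + h(1.5) + h(1.7) + h(1.9)].
Sum = 0.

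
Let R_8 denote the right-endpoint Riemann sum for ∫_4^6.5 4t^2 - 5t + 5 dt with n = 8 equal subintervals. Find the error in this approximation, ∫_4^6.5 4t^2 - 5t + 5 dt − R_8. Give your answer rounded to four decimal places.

-14.6159

Exact integral: ∫_4^6.5 f(t) dt ≈ 227.708333.
R_8 = 242.32421875.
Error ≈ 227.708333 − 242.32421875 ≈ -14.6159.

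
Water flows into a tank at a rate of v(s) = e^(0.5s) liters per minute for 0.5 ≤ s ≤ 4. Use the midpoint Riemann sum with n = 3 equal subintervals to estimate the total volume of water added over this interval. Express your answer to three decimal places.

12.039

Δs = (4 − 0.5)/3 = 7/6.
Midpoints: 13/12, 2.25, 41/12.
v(13/12) ≈ 1.719, v(2.25) ≈ 3.080, v(41/12) ≈ 5.520.
Sum = Δs · [v(13/12) + v(2.25) + v(41/12)].
Sum ≈ 12.039.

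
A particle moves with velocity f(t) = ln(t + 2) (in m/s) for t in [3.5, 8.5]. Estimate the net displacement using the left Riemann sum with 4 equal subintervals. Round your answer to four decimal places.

9.8979

Δt = (8.5 − 3.5)/4 = 1.25.
Left endpoints: 3.5, 4.75, 6, 7.25.
f(3.5) ≈ 1.7047, f(4.75) ≈ 1.9095, f(6) ≈ 2.0794, f(7.25) ≈ 2.2246.
Sum = Δt · [f(3.5) + f(4.75) + f(6) + f(7.25)].
Sum ≈ 9.8979.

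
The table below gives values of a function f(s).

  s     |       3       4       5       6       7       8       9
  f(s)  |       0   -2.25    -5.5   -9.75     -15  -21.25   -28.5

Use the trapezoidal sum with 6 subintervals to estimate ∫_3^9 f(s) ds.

Δs = 1.
T_6 = (1/2)·[0 + 2·(-2.25) + 2·(-5.5) + 2·(-9.75) + 2·(-15) + 2·(-21.25) + (-28.5)] = -68.

-68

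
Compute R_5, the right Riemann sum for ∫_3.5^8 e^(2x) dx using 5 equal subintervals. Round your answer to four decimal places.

Δx = (8 − 3.5)/5 = 0.9.
Right endpoints: 4.4, 5.3, 6.2, 7.1, 8.
f(4.4) ≈ 6634.2440, f(5.3) ≈ 40134.8374, f(6.2) ≈ 242801.6175, f(7.1) ≈ 1468864.1897, f(8) ≈ 8886110.5205.
Sum = Δx · [f(4.4) + f(5.3) + f(6.2) + f(7.1) + f(8)].
Sum ≈ 9580090.8682.

9580090.8682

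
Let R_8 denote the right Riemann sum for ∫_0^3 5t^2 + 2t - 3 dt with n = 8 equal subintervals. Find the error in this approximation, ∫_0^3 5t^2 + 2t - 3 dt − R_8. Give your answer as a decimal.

-9.9140625

Exact integral: ∫_0^3 f(t) dt = 45.
R_8 = 54.9140625.
Error = 45 − 54.9140625 = -9.9140625.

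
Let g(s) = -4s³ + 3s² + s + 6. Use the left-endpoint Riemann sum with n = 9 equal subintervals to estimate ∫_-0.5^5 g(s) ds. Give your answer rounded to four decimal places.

-334.0910

Δs = (5 − (-0.5))/9 = 11/18.
Left endpoints: -0.5, 1/9, 13/18, 4/3, 35/18, 23/9, 19/6, 34/9, 79/18.
g(-0.5) = 6.75, g(1/9) = 4478/729, g(13/18) = 19771/2916, g(4/3) = 86/27, g(35/18) = -29509/2916, g(23/9) = -28148/729, g(19/6) = -9479/108, g(34/9) = -118876/729, g(79/18) = -787277/2916.
Sum = Δs · [g(-0.5) + g(1/9) + g(13/18) + ...].
Sum ≈ -334.0910.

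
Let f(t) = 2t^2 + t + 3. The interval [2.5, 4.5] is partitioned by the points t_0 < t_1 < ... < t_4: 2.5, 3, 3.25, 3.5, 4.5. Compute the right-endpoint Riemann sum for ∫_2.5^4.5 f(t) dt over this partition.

74.59375

Subinterval widths: 0.5, 0.25, 0.25, 1.
Right endpoints: 3, 3.25, 3.5, 4.5.
f(3) = 24, f(3.25) = 27.375, f(3.5) = 31, f(4.5) = 48.
Sum = Σ Δt_i · f(t_i).
Sum = 74.59375.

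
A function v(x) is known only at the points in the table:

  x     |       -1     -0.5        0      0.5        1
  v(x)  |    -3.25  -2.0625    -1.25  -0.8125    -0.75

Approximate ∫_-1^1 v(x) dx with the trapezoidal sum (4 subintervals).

-3.0625

Δx = 0.5.
T_4 = (0.5/2)·[(-3.25) + 2·(-2.0625) + 2·(-1.25) + 2·(-0.8125) + (-0.75)] = -3.0625.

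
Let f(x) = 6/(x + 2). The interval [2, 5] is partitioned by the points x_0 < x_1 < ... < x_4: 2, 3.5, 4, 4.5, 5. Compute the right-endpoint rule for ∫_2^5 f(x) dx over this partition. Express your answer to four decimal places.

Subinterval widths: 1.5, 0.5, 0.5, 0.5.
Right endpoints: 3.5, 4, 4.5, 5.
f(3.5) = 12/11, f(4) = 1, f(4.5) = 12/13, f(5) = 6/7.
Sum = Σ Δx_i · f(x_i).
Sum ≈ 3.0265.

3.0265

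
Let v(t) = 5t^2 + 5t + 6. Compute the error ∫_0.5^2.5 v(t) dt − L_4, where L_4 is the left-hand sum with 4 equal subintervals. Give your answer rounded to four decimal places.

Exact integral: ∫_0.5^2.5 v(t) dt ≈ 52.833333.
L_4 = 43.25.
Error ≈ 52.833333 − 43.25 ≈ 9.5833.

9.5833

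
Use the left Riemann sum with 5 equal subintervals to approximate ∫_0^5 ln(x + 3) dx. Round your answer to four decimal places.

7.8320

Δx = (5 − 0)/5 = 1.
Left endpoints: 0, 1, 2, 3, 4.
f(0) ≈ 1.0986, f(1) ≈ 1.3863, f(2) ≈ 1.6094, f(3) ≈ 1.7918, f(4) ≈ 1.9459.
Sum = Δx · [f(0) + f(1) + f(2) + f(3) + f(4)].
Sum ≈ 7.8320.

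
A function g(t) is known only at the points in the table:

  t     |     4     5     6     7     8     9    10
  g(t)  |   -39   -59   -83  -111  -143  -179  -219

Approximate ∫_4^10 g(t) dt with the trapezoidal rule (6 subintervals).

Δt = 1.
T_6 = (1/2)·[(-39) + 2·(-59) + 2·(-83) + 2·(-111) + 2·(-143) + 2·(-179) + (-219)] = -704.

-704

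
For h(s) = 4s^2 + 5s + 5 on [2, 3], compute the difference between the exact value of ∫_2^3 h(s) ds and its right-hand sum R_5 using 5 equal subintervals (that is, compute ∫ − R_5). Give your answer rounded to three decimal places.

-2.527

Exact integral: ∫_2^3 h(s) ds ≈ 42.83333.
R_5 = 45.36.
Error ≈ 42.83333 − 45.36 ≈ -2.527.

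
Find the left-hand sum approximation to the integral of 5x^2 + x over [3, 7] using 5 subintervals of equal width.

Δx = (7 − 3)/5 = 0.8.
Left endpoints: 3, 3.8, 4.6, 5.4, 6.2.
f(3) = 48, f(3.8) = 76, f(4.6) = 110.4, f(5.4) = 151.2, f(6.2) = 198.4.
Sum = Δx · [f(3) + f(3.8) + f(4.6) + f(5.4) + f(6.2)].
Sum = 467.2.

467.2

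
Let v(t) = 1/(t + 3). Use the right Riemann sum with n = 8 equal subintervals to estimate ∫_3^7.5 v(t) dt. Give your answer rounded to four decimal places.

0.5400

Δt = (7.5 − 3)/8 = 0.5625.
Right endpoints: 3.5625, 4.125, 4.6875, 5.25, 5.8125, 6.375, 6.9375, 7.5.
v(3.5625) = 16/105, v(4.125) = 8/57, v(4.6875) = 16/123, v(5.25) = 4/33, v(5.8125) = 16/141, v(6.375) = 8/75, v(6.9375) = 16/159, v(7.5) = 2/21.
Sum = Δt · [v(3.5625) + v(4.125) + v(4.6875) + ...].
Sum ≈ 0.5400.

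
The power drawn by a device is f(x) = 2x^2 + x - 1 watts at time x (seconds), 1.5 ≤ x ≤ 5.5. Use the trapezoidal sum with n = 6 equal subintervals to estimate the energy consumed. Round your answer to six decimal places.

Δx = (5.5 − 1.5)/6 = 2/3.
f(1.5) = 5, f(13/6) = 95/9, f(17/6) = 161/9, f(3.5) = 27, f(25/6) = 341/9, f(29/6) = 455/9, f(5.5) = 65.
T_6 = (Δx/2)·[f(x_0) + 2f(x_1) + ... + 2f(x_{5}) + f(x_6)].
Sum ≈ 119.259259.

119.259259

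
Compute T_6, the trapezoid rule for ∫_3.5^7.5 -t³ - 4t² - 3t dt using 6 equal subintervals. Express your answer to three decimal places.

Δt = (7.5 − 3.5)/6 = 2/3.
f(3.5) = -102.375, f(25/6) = -33325/216, f(29/6) = -47705/216, f(5.5) = -303.875, f(37/6) = -87505/216, f(41/6) = -113693/216, f(7.5) = -669.375.
T_6 = (Δt/2)·[f(t_0) + 2f(t_1) + ... + 2f(t_{5}) + f(t_6)].
Sum ≈ -1330.907.

-1330.907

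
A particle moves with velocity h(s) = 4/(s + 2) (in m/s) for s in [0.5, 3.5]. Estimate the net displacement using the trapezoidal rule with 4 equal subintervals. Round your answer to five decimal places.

3.17738

Δs = (3.5 − 0.5)/4 = 0.75.
h(0.5) = 1.6, h(1.25) = 16/13, h(2) = 1, h(2.75) = 16/19, h(3.5) = 8/11.
T_4 = (Δs/2)·[h(s_0) + 2h(s_1) + 2h(s_2) + 2h(s_3) + h(s_4)].
Sum ≈ 3.17738.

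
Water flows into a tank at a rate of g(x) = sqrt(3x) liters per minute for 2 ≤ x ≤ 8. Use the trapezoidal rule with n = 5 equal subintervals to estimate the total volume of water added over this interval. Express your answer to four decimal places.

Δx = (8 − 2)/5 = 1.2.
g(2) ≈ 2.4495, g(3.2) ≈ 3.0984, g(4.4) ≈ 3.6332, g(5.6) ≈ 4.0988, g(6.8) ≈ 4.5166, g(8) ≈ 4.8990.
T_5 = (Δx/2)·[g(x_0) + 2g(x_1) + ... + 2g(x_{4}) + g(x_5)].
Sum ≈ 22.8255.

22.8255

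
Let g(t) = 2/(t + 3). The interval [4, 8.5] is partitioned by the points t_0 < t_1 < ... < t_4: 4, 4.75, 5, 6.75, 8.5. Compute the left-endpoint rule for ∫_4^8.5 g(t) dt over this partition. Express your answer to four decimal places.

Subinterval widths: 0.75, 0.25, 1.75, 1.75.
Left endpoints: 4, 4.75, 5, 6.75.
g(4) = 2/7, g(4.75) = 8/31, g(5) = 0.25, g(6.75) = 8/39.
Sum = Σ Δt_i · g(t_i).
Sum ≈ 1.0753.

1.0753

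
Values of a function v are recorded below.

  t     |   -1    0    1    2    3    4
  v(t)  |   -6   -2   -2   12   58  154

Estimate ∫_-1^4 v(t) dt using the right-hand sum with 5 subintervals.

Δt = 1.
Sum = 1·[(-2) + (-2) + 12 + 58 + 154] = 220.

220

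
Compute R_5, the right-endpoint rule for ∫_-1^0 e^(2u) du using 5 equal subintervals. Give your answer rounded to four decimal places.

0.5245

Δu = (0 − (-1))/5 = 0.2.
Right endpoints: -0.8, -0.6, -0.4, -0.2, 0.
f(-0.8) ≈ 0.2019, f(-0.6) ≈ 0.3012, f(-0.4) ≈ 0.4493, f(-0.2) ≈ 0.6703, f(0) ≈ 1.0000.
Sum = Δu · [f(-0.8) + f(-0.6) + f(-0.4) + f(-0.2) + f(0)].
Sum ≈ 0.5245.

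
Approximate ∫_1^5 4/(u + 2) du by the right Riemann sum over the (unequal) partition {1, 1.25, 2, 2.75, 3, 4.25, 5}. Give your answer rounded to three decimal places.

3.118

Subinterval widths: 0.25, 0.75, 0.75, 0.25, 1.25, 0.75.
Right endpoints: 1.25, 2, 2.75, 3, 4.25, 5.
f(1.25) = 16/13, f(2) = 1, f(2.75) = 16/19, f(3) = 0.8, f(4.25) = 0.64, f(5) = 4/7.
Sum = Σ Δu_i · f(u_i).
Sum ≈ 3.118.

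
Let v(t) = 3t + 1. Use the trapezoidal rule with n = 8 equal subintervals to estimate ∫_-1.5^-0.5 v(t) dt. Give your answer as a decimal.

Δt = (-0.5 − (-1.5))/8 = 0.125.
v(-1.5) = -3.5, v(-1.375) = -3.125, v(-1.25) = -2.75, v(-1.125) = -2.375, v(-1) = -2, v(-0.875) = -1.625, v(-0.75) = -1.25, v(-0.625) = -0.875, v(-0.5) = -0.5.
T_8 = (Δt/2)·[v(t_0) + 2v(t_1) + ... + 2v(t_{7}) + v(t_8)].
Sum = -2.

-2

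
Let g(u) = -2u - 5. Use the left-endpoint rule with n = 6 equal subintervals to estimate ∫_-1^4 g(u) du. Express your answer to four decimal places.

Δu = (4 − (-1))/6 = 5/6.
Left endpoints: -1, -1/6, 2/3, 1.5, 7/3, 19/6.
g(-1) = -3, g(-1/6) = -14/3, g(2/3) = -19/3, g(1.5) = -8, g(7/3) = -29/3, g(19/6) = -34/3.
Sum = Δu · [g(-1) + g(-1/6) + g(2/3) + ...].
Sum ≈ -35.8333.

-35.8333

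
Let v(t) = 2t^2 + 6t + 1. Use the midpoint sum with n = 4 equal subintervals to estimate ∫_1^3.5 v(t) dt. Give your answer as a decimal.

64.00390625

Δt = (3.5 − 1)/4 = 0.625.
Midpoints: 1.3125, 1.9375, 2.5625, 3.1875.
v(1.3125) = 12.3203125, v(1.9375) = 20.1328125, v(2.5625) = 29.5078125, v(3.1875) = 40.4453125.
Sum = Δt · [v(1.3125) + v(1.9375) + v(2.5625) + v(3.1875)].
Sum = 64.00390625.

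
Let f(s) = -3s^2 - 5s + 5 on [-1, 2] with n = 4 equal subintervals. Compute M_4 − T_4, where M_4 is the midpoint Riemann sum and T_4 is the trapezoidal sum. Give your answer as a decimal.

M_4 = -1.078125.
T_4 = -2.34375.
M_4 − T_4 = 1.265625.

1.265625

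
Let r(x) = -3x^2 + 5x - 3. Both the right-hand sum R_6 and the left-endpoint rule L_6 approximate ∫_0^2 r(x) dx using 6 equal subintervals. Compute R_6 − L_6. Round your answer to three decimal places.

-0.667

R_6 ≈ -4.44444.
L_6 ≈ -3.77778.
R_6 − L_6 ≈ -0.667.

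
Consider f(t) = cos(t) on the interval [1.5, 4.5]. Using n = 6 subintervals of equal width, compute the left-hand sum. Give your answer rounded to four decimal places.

-1.8633

Δt = (4.5 − 1.5)/6 = 0.5.
Left endpoints: 1.5, 2, 2.5, 3, 3.5, 4.
f(1.5) ≈ 0.0707, f(2) ≈ -0.4161, f(2.5) ≈ -0.8011, f(3) ≈ -0.9900, f(3.5) ≈ -0.9365, f(4) ≈ -0.6536.
Sum = Δt · [f(1.5) + f(2) + f(2.5) + ...].
Sum ≈ -1.8633.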